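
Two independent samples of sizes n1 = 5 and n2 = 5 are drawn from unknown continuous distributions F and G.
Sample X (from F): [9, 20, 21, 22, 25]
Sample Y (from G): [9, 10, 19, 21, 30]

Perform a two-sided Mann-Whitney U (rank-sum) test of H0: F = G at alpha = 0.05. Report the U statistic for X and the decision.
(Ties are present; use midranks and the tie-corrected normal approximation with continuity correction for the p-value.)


Step 1: Combine and sort all 10 observations; assign midranks.
sorted (value, group): (9,X), (9,Y), (10,Y), (19,Y), (20,X), (21,X), (21,Y), (22,X), (25,X), (30,Y)
ranks: 9->1.5, 9->1.5, 10->3, 19->4, 20->5, 21->6.5, 21->6.5, 22->8, 25->9, 30->10
Step 2: Rank sum for X: R1 = 1.5 + 5 + 6.5 + 8 + 9 = 30.
Step 3: U_X = R1 - n1(n1+1)/2 = 30 - 5*6/2 = 30 - 15 = 15.
       U_Y = n1*n2 - U_X = 25 - 15 = 10.
Step 4: Ties are present, so use the tie-corrected normal approximation (with continuity correction) for the p-value.
Step 5: p-value = 0.674236; compare to alpha = 0.05. fail to reject H0.

U_X = 15, p = 0.674236, fail to reject H0 at alpha = 0.05.


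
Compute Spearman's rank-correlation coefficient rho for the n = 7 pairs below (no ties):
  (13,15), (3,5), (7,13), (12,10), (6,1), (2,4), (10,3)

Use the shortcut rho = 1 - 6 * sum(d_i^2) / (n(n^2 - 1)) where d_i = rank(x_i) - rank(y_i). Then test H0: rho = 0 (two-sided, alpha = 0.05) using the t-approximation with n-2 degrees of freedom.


Step 1: Rank x and y separately (midranks; no ties here).
rank(x): 13->7, 3->2, 7->4, 12->6, 6->3, 2->1, 10->5
rank(y): 15->7, 5->4, 13->6, 10->5, 1->1, 4->3, 3->2
Step 2: d_i = R_x(i) - R_y(i); compute d_i^2.
  (7-7)^2=0, (2-4)^2=4, (4-6)^2=4, (6-5)^2=1, (3-1)^2=4, (1-3)^2=4, (5-2)^2=9
sum(d^2) = 26.
Step 3: rho = 1 - 6*26 / (7*(7^2 - 1)) = 1 - 156/336 = 0.535714.
Step 4: Under H0, t = rho * sqrt((n-2)/(1-rho^2)) = 1.4186 ~ t(5).
Step 5: Two-sided p-value from the t-distribution with 5 df = 0.215217.
Step 6: alpha = 0.05. fail to reject H0.

rho = 0.5357, p = 0.215217, fail to reject H0 at alpha = 0.05.


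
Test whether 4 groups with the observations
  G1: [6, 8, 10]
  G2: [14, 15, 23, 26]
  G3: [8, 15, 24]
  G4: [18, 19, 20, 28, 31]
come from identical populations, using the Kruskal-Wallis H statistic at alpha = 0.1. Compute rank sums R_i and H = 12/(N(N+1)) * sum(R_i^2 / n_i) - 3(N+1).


Step 1: Combine all N = 15 observations and assign midranks.
sorted (value, group, rank): (6,G1,1), (8,G1,2.5), (8,G3,2.5), (10,G1,4), (14,G2,5), (15,G2,6.5), (15,G3,6.5), (18,G4,8), (19,G4,9), (20,G4,10), (23,G2,11), (24,G3,12), (26,G2,13), (28,G4,14), (31,G4,15)
Step 2: Sum ranks within each group.
R_1 = 7.5 (n_1 = 3)
R_2 = 35.5 (n_2 = 4)
R_3 = 21 (n_3 = 3)
R_4 = 56 (n_4 = 5)
Step 3: H = 12/(N(N+1)) * sum(R_i^2/n_i) - 3(N+1)
     = 12/(15*16) * (7.5^2/3 + 35.5^2/4 + 21^2/3 + 56^2/5) - 3*16
     = 0.050000 * 1108.01 - 48
     = 7.400625.
Step 4: Ties present; correction factor C = 1 - 12/(15^3 - 15) = 0.996429. Corrected H = 7.400625 / 0.996429 = 7.427151.
Step 5: Under H0, H ~ chi^2(3); p-value = 0.059460.
Step 6: alpha = 0.1. reject H0.

H = 7.4272, df = 3, p = 0.059460, reject H0.


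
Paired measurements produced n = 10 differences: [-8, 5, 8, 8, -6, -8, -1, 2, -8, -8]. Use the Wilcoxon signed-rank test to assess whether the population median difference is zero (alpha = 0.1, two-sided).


Step 1: Drop any zero differences (none here) and take |d_i|.
|d| = [8, 5, 8, 8, 6, 8, 1, 2, 8, 8]
Step 2: Midrank |d_i| (ties get averaged ranks).
ranks: |8|->7.5, |5|->3, |8|->7.5, |8|->7.5, |6|->4, |8|->7.5, |1|->1, |2|->2, |8|->7.5, |8|->7.5
Step 3: Attach original signs; sum ranks with positive sign and with negative sign.
W+ = 3 + 7.5 + 7.5 + 2 = 20
W- = 7.5 + 4 + 7.5 + 1 + 7.5 + 7.5 = 35
(Check: W+ + W- = 55 should equal n(n+1)/2 = 55.)
Step 4: Test statistic W = min(W+, W-) = 20.
Step 5: Ties in |d|, so use the tie-corrected normal approximation.
        E[W] = n(n+1)/4 = 10*11/4 = 27.5.
        Tie groups: |d|=8 (t=6); sum(t^3 - t) = 210.
        Var[W] = n(n+1)(2n+1)/24 - sum(t^3-t)/48 = 2310/24 - 210/48 = 91.875.
        z = (W - E[W]) / sqrt(Var[W]) = (20 - 27.5) / 9.5851 = -0.7825.
        Two-sided p = 2*Phi(z) = 0.433944.
Step 6: alpha = 0.1. fail to reject H0.

W+ = 20, W- = 35, W = min = 20, p = 0.433944, fail to reject H0.


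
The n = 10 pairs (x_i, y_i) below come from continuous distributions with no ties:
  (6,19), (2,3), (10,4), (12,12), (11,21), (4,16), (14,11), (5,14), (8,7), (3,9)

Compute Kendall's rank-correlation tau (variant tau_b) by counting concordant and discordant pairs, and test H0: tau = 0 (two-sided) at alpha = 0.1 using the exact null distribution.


Step 1: Enumerate the 45 unordered pairs (i,j) with i<j and classify each by sign(x_j-x_i) * sign(y_j-y_i).
  (1,2):dx=-4,dy=-16->C; (1,3):dx=+4,dy=-15->D; (1,4):dx=+6,dy=-7->D; (1,5):dx=+5,dy=+2->C
  (1,6):dx=-2,dy=-3->C; (1,7):dx=+8,dy=-8->D; (1,8):dx=-1,dy=-5->C; (1,9):dx=+2,dy=-12->D
  (1,10):dx=-3,dy=-10->C; (2,3):dx=+8,dy=+1->C; (2,4):dx=+10,dy=+9->C; (2,5):dx=+9,dy=+18->C
  (2,6):dx=+2,dy=+13->C; (2,7):dx=+12,dy=+8->C; (2,8):dx=+3,dy=+11->C; (2,9):dx=+6,dy=+4->C
  (2,10):dx=+1,dy=+6->C; (3,4):dx=+2,dy=+8->C; (3,5):dx=+1,dy=+17->C; (3,6):dx=-6,dy=+12->D
  (3,7):dx=+4,dy=+7->C; (3,8):dx=-5,dy=+10->D; (3,9):dx=-2,dy=+3->D; (3,10):dx=-7,dy=+5->D
  (4,5):dx=-1,dy=+9->D; (4,6):dx=-8,dy=+4->D; (4,7):dx=+2,dy=-1->D; (4,8):dx=-7,dy=+2->D
  (4,9):dx=-4,dy=-5->C; (4,10):dx=-9,dy=-3->C; (5,6):dx=-7,dy=-5->C; (5,7):dx=+3,dy=-10->D
  (5,8):dx=-6,dy=-7->C; (5,9):dx=-3,dy=-14->C; (5,10):dx=-8,dy=-12->C; (6,7):dx=+10,dy=-5->D
  (6,8):dx=+1,dy=-2->D; (6,9):dx=+4,dy=-9->D; (6,10):dx=-1,dy=-7->C; (7,8):dx=-9,dy=+3->D
  (7,9):dx=-6,dy=-4->C; (7,10):dx=-11,dy=-2->C; (8,9):dx=+3,dy=-7->D; (8,10):dx=-2,dy=-5->C
  (9,10):dx=-5,dy=+2->D
Step 2: C = 26, D = 19, total pairs = 45.
Step 3: tau = (C - D)/(n(n-1)/2) = (26 - 19)/45 = 0.155556.
Step 4: Exact two-sided p-value (enumerate n! = 3628800 permutations of y under H0): p = 0.600654.
Step 5: alpha = 0.1. fail to reject H0.

tau_b = 0.1556 (C=26, D=19), p = 0.600654, fail to reject H0.


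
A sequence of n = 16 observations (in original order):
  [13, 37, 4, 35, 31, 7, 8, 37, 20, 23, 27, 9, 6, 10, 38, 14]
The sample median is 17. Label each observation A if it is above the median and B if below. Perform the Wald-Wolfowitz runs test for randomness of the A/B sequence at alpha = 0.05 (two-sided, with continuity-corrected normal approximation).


Step 1: Compute median = 17; label A = above, B = below.
Labels in order: BABAABBAAAABBBAB  (n_A = 8, n_B = 8)
Step 2: Count runs R = 9.
Step 3: Under H0 (random ordering), E[R] = 2*n_A*n_B/(n_A+n_B) + 1 = 2*8*8/16 + 1 = 9.0000.
        Var[R] = 2*n_A*n_B*(2*n_A*n_B - n_A - n_B) / ((n_A+n_B)^2 * (n_A+n_B-1)) = 14336/3840 = 3.7333.
        SD[R] = 1.9322.
Step 4: R = E[R], so z = 0 with no continuity correction.
Step 5: Two-sided p-value via normal approximation = 2*(1 - Phi(|z|)) = 1.000000.
Step 6: alpha = 0.05. fail to reject H0.

R = 9, z = 0.0000, p = 1.000000, fail to reject H0.


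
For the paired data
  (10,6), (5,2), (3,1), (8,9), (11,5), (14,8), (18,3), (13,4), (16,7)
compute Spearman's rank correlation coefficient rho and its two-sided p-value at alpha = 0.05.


Step 1: Rank x and y separately (midranks; no ties here).
rank(x): 10->4, 5->2, 3->1, 8->3, 11->5, 14->7, 18->9, 13->6, 16->8
rank(y): 6->6, 2->2, 1->1, 9->9, 5->5, 8->8, 3->3, 4->4, 7->7
Step 2: d_i = R_x(i) - R_y(i); compute d_i^2.
  (4-6)^2=4, (2-2)^2=0, (1-1)^2=0, (3-9)^2=36, (5-5)^2=0, (7-8)^2=1, (9-3)^2=36, (6-4)^2=4, (8-7)^2=1
sum(d^2) = 82.
Step 3: rho = 1 - 6*82 / (9*(9^2 - 1)) = 1 - 492/720 = 0.316667.
Step 4: Under H0, t = rho * sqrt((n-2)/(1-rho^2)) = 0.8833 ~ t(7).
Step 5: Two-sided p-value from the t-distribution with 7 df = 0.406397.
Step 6: alpha = 0.05. fail to reject H0.

rho = 0.3167, p = 0.406397, fail to reject H0 at alpha = 0.05.


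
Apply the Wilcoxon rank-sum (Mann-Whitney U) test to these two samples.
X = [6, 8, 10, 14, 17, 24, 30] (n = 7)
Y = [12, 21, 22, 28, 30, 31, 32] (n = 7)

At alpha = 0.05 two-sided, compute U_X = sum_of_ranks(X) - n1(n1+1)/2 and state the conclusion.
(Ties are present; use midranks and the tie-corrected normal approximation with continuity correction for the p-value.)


Step 1: Combine and sort all 14 observations; assign midranks.
sorted (value, group): (6,X), (8,X), (10,X), (12,Y), (14,X), (17,X), (21,Y), (22,Y), (24,X), (28,Y), (30,X), (30,Y), (31,Y), (32,Y)
ranks: 6->1, 8->2, 10->3, 12->4, 14->5, 17->6, 21->7, 22->8, 24->9, 28->10, 30->11.5, 30->11.5, 31->13, 32->14
Step 2: Rank sum for X: R1 = 1 + 2 + 3 + 5 + 6 + 9 + 11.5 = 37.5.
Step 3: U_X = R1 - n1(n1+1)/2 = 37.5 - 7*8/2 = 37.5 - 28 = 9.5.
       U_Y = n1*n2 - U_X = 49 - 9.5 = 39.5.
Step 4: Ties are present, so use the tie-corrected normal approximation (with continuity correction) for the p-value.
Step 5: p-value = 0.063627; compare to alpha = 0.05. fail to reject H0.

U_X = 9.5, p = 0.063627, fail to reject H0 at alpha = 0.05.


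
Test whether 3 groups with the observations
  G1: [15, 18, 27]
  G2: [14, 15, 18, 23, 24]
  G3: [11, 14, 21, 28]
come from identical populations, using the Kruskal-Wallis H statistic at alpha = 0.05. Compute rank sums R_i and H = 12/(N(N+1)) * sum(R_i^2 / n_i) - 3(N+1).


Step 1: Combine all N = 12 observations and assign midranks.
sorted (value, group, rank): (11,G3,1), (14,G2,2.5), (14,G3,2.5), (15,G1,4.5), (15,G2,4.5), (18,G1,6.5), (18,G2,6.5), (21,G3,8), (23,G2,9), (24,G2,10), (27,G1,11), (28,G3,12)
Step 2: Sum ranks within each group.
R_1 = 22 (n_1 = 3)
R_2 = 32.5 (n_2 = 5)
R_3 = 23.5 (n_3 = 4)
Step 3: H = 12/(N(N+1)) * sum(R_i^2/n_i) - 3(N+1)
     = 12/(12*13) * (22^2/3 + 32.5^2/5 + 23.5^2/4) - 3*13
     = 0.076923 * 510.646 - 39
     = 0.280449.
Step 4: Ties present; correction factor C = 1 - 18/(12^3 - 12) = 0.989510. Corrected H = 0.280449 / 0.989510 = 0.283422.
Step 5: Under H0, H ~ chi^2(2); p-value = 0.867872.
Step 6: alpha = 0.05. fail to reject H0.

H = 0.2834, df = 2, p = 0.867872, fail to reject H0.


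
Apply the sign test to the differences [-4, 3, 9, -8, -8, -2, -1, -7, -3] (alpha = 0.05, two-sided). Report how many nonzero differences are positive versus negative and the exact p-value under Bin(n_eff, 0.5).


Step 1: Discard zero differences. Original n = 9; n_eff = number of nonzero differences = 9.
Nonzero differences (with sign): -4, +3, +9, -8, -8, -2, -1, -7, -3
Step 2: Count signs: positive = 2, negative = 7.
Step 3: Under H0: P(positive) = 0.5, so the number of positives S ~ Bin(9, 0.5).
Step 4: Two-sided exact p-value = sum of Bin(9,0.5) probabilities at or below the observed probability = 0.179688.
Step 5: alpha = 0.05. fail to reject H0.

n_eff = 9, pos = 2, neg = 7, p = 0.179688, fail to reject H0.


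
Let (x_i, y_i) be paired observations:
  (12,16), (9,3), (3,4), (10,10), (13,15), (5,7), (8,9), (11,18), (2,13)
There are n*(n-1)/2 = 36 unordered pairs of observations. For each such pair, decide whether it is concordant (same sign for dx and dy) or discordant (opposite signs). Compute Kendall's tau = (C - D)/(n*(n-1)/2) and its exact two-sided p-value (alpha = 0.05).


Step 1: Enumerate the 36 unordered pairs (i,j) with i<j and classify each by sign(x_j-x_i) * sign(y_j-y_i).
  (1,2):dx=-3,dy=-13->C; (1,3):dx=-9,dy=-12->C; (1,4):dx=-2,dy=-6->C; (1,5):dx=+1,dy=-1->D
  (1,6):dx=-7,dy=-9->C; (1,7):dx=-4,dy=-7->C; (1,8):dx=-1,dy=+2->D; (1,9):dx=-10,dy=-3->C
  (2,3):dx=-6,dy=+1->D; (2,4):dx=+1,dy=+7->C; (2,5):dx=+4,dy=+12->C; (2,6):dx=-4,dy=+4->D
  (2,7):dx=-1,dy=+6->D; (2,8):dx=+2,dy=+15->C; (2,9):dx=-7,dy=+10->D; (3,4):dx=+7,dy=+6->C
  (3,5):dx=+10,dy=+11->C; (3,6):dx=+2,dy=+3->C; (3,7):dx=+5,dy=+5->C; (3,8):dx=+8,dy=+14->C
  (3,9):dx=-1,dy=+9->D; (4,5):dx=+3,dy=+5->C; (4,6):dx=-5,dy=-3->C; (4,7):dx=-2,dy=-1->C
  (4,8):dx=+1,dy=+8->C; (4,9):dx=-8,dy=+3->D; (5,6):dx=-8,dy=-8->C; (5,7):dx=-5,dy=-6->C
  (5,8):dx=-2,dy=+3->D; (5,9):dx=-11,dy=-2->C; (6,7):dx=+3,dy=+2->C; (6,8):dx=+6,dy=+11->C
  (6,9):dx=-3,dy=+6->D; (7,8):dx=+3,dy=+9->C; (7,9):dx=-6,dy=+4->D; (8,9):dx=-9,dy=-5->C
Step 2: C = 25, D = 11, total pairs = 36.
Step 3: tau = (C - D)/(n(n-1)/2) = (25 - 11)/36 = 0.388889.
Step 4: Exact two-sided p-value (enumerate n! = 362880 permutations of y under H0): p = 0.180181.
Step 5: alpha = 0.05. fail to reject H0.

tau_b = 0.3889 (C=25, D=11), p = 0.180181, fail to reject H0.


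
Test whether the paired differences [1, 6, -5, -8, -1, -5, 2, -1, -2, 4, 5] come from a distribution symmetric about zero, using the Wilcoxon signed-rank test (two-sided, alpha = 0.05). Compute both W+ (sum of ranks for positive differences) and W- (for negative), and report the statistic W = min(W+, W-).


Step 1: Drop any zero differences (none here) and take |d_i|.
|d| = [1, 6, 5, 8, 1, 5, 2, 1, 2, 4, 5]
Step 2: Midrank |d_i| (ties get averaged ranks).
ranks: |1|->2, |6|->10, |5|->8, |8|->11, |1|->2, |5|->8, |2|->4.5, |1|->2, |2|->4.5, |4|->6, |5|->8
Step 3: Attach original signs; sum ranks with positive sign and with negative sign.
W+ = 2 + 10 + 4.5 + 6 + 8 = 30.5
W- = 8 + 11 + 2 + 8 + 2 + 4.5 = 35.5
(Check: W+ + W- = 66 should equal n(n+1)/2 = 66.)
Step 4: Test statistic W = min(W+, W-) = 30.5.
Step 5: Ties in |d|, so use the tie-corrected normal approximation.
        E[W] = n(n+1)/4 = 11*12/4 = 33.
        Tie groups: |d|=1 (t=3), |d|=2 (t=2), |d|=5 (t=3); sum(t^3 - t) = 54.
        Var[W] = n(n+1)(2n+1)/24 - sum(t^3-t)/48 = 3036/24 - 54/48 = 125.375.
        z = (W - E[W]) / sqrt(Var[W]) = (30.5 - 33) / 11.1971 = -0.2233.
        Two-sided p = 2*Phi(z) = 0.823324.
Step 6: alpha = 0.05. fail to reject H0.

W+ = 30.5, W- = 35.5, W = min = 30.5, p = 0.823324, fail to reject H0.


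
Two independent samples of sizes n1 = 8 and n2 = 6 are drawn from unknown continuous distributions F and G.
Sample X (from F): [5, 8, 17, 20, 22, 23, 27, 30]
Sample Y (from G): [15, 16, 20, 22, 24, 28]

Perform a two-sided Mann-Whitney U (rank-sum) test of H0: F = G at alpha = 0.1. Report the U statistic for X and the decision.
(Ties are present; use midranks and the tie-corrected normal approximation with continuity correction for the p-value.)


Step 1: Combine and sort all 14 observations; assign midranks.
sorted (value, group): (5,X), (8,X), (15,Y), (16,Y), (17,X), (20,X), (20,Y), (22,X), (22,Y), (23,X), (24,Y), (27,X), (28,Y), (30,X)
ranks: 5->1, 8->2, 15->3, 16->4, 17->5, 20->6.5, 20->6.5, 22->8.5, 22->8.5, 23->10, 24->11, 27->12, 28->13, 30->14
Step 2: Rank sum for X: R1 = 1 + 2 + 5 + 6.5 + 8.5 + 10 + 12 + 14 = 59.
Step 3: U_X = R1 - n1(n1+1)/2 = 59 - 8*9/2 = 59 - 36 = 23.
       U_Y = n1*n2 - U_X = 48 - 23 = 25.
Step 4: Ties are present, so use the tie-corrected normal approximation (with continuity correction) for the p-value.
Step 5: p-value = 0.948419; compare to alpha = 0.1. fail to reject H0.

U_X = 23, p = 0.948419, fail to reject H0 at alpha = 0.1.


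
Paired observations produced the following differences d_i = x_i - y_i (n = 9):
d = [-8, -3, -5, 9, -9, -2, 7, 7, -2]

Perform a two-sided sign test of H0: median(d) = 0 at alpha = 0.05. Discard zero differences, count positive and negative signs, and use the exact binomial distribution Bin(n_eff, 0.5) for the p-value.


Step 1: Discard zero differences. Original n = 9; n_eff = number of nonzero differences = 9.
Nonzero differences (with sign): -8, -3, -5, +9, -9, -2, +7, +7, -2
Step 2: Count signs: positive = 3, negative = 6.
Step 3: Under H0: P(positive) = 0.5, so the number of positives S ~ Bin(9, 0.5).
Step 4: Two-sided exact p-value = sum of Bin(9,0.5) probabilities at or below the observed probability = 0.507812.
Step 5: alpha = 0.05. fail to reject H0.

n_eff = 9, pos = 3, neg = 6, p = 0.507812, fail to reject H0.


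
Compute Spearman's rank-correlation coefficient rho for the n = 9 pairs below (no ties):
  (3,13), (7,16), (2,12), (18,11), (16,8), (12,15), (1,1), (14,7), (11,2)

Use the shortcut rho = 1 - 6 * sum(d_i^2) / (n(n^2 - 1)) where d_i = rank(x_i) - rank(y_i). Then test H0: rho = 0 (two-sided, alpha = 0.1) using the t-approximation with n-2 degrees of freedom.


Step 1: Rank x and y separately (midranks; no ties here).
rank(x): 3->3, 7->4, 2->2, 18->9, 16->8, 12->6, 1->1, 14->7, 11->5
rank(y): 13->7, 16->9, 12->6, 11->5, 8->4, 15->8, 1->1, 7->3, 2->2
Step 2: d_i = R_x(i) - R_y(i); compute d_i^2.
  (3-7)^2=16, (4-9)^2=25, (2-6)^2=16, (9-5)^2=16, (8-4)^2=16, (6-8)^2=4, (1-1)^2=0, (7-3)^2=16, (5-2)^2=9
sum(d^2) = 118.
Step 3: rho = 1 - 6*118 / (9*(9^2 - 1)) = 1 - 708/720 = 0.016667.
Step 4: Under H0, t = rho * sqrt((n-2)/(1-rho^2)) = 0.0441 ~ t(7).
Step 5: Two-sided p-value from the t-distribution with 7 df = 0.966055.
Step 6: alpha = 0.1. fail to reject H0.

rho = 0.0167, p = 0.966055, fail to reject H0 at alpha = 0.1.


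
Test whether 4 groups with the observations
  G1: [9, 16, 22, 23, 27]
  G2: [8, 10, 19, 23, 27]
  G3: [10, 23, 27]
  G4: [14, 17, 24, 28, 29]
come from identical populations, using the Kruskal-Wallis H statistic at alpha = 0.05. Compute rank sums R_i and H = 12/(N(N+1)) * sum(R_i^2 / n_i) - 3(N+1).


Step 1: Combine all N = 18 observations and assign midranks.
sorted (value, group, rank): (8,G2,1), (9,G1,2), (10,G2,3.5), (10,G3,3.5), (14,G4,5), (16,G1,6), (17,G4,7), (19,G2,8), (22,G1,9), (23,G1,11), (23,G2,11), (23,G3,11), (24,G4,13), (27,G1,15), (27,G2,15), (27,G3,15), (28,G4,17), (29,G4,18)
Step 2: Sum ranks within each group.
R_1 = 43 (n_1 = 5)
R_2 = 38.5 (n_2 = 5)
R_3 = 29.5 (n_3 = 3)
R_4 = 60 (n_4 = 5)
Step 3: H = 12/(N(N+1)) * sum(R_i^2/n_i) - 3(N+1)
     = 12/(18*19) * (43^2/5 + 38.5^2/5 + 29.5^2/3 + 60^2/5) - 3*19
     = 0.035088 * 1676.33 - 57
     = 1.818713.
Step 4: Ties present; correction factor C = 1 - 54/(18^3 - 18) = 0.990712. Corrected H = 1.818713 / 0.990712 = 1.835764.
Step 5: Under H0, H ~ chi^2(3); p-value = 0.607183.
Step 6: alpha = 0.05. fail to reject H0.

H = 1.8358, df = 3, p = 0.607183, fail to reject H0.


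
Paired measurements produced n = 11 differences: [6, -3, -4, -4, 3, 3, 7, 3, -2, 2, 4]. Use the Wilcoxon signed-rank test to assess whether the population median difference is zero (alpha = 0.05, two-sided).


Step 1: Drop any zero differences (none here) and take |d_i|.
|d| = [6, 3, 4, 4, 3, 3, 7, 3, 2, 2, 4]
Step 2: Midrank |d_i| (ties get averaged ranks).
ranks: |6|->10, |3|->4.5, |4|->8, |4|->8, |3|->4.5, |3|->4.5, |7|->11, |3|->4.5, |2|->1.5, |2|->1.5, |4|->8
Step 3: Attach original signs; sum ranks with positive sign and with negative sign.
W+ = 10 + 4.5 + 4.5 + 11 + 4.5 + 1.5 + 8 = 44
W- = 4.5 + 8 + 8 + 1.5 = 22
(Check: W+ + W- = 66 should equal n(n+1)/2 = 66.)
Step 4: Test statistic W = min(W+, W-) = 22.
Step 5: Ties in |d|, so use the tie-corrected normal approximation.
        E[W] = n(n+1)/4 = 11*12/4 = 33.
        Tie groups: |d|=2 (t=2), |d|=3 (t=4), |d|=4 (t=3); sum(t^3 - t) = 90.
        Var[W] = n(n+1)(2n+1)/24 - sum(t^3-t)/48 = 3036/24 - 90/48 = 124.625.
        z = (W - E[W]) / sqrt(Var[W]) = (22 - 33) / 11.1636 = -0.9853.
        Two-sided p = 2*Phi(z) = 0.324453.
Step 6: alpha = 0.05. fail to reject H0.

W+ = 44, W- = 22, W = min = 22, p = 0.324453, fail to reject H0.


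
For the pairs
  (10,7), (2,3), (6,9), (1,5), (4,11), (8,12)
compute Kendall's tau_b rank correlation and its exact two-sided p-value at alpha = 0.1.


Step 1: Enumerate the 15 unordered pairs (i,j) with i<j and classify each by sign(x_j-x_i) * sign(y_j-y_i).
  (1,2):dx=-8,dy=-4->C; (1,3):dx=-4,dy=+2->D; (1,4):dx=-9,dy=-2->C; (1,5):dx=-6,dy=+4->D
  (1,6):dx=-2,dy=+5->D; (2,3):dx=+4,dy=+6->C; (2,4):dx=-1,dy=+2->D; (2,5):dx=+2,dy=+8->C
  (2,6):dx=+6,dy=+9->C; (3,4):dx=-5,dy=-4->C; (3,5):dx=-2,dy=+2->D; (3,6):dx=+2,dy=+3->C
  (4,5):dx=+3,dy=+6->C; (4,6):dx=+7,dy=+7->C; (5,6):dx=+4,dy=+1->C
Step 2: C = 10, D = 5, total pairs = 15.
Step 3: tau = (C - D)/(n(n-1)/2) = (10 - 5)/15 = 0.333333.
Step 4: Exact two-sided p-value (enumerate n! = 720 permutations of y under H0): p = 0.469444.
Step 5: alpha = 0.1. fail to reject H0.

tau_b = 0.3333 (C=10, D=5), p = 0.469444, fail to reject H0.


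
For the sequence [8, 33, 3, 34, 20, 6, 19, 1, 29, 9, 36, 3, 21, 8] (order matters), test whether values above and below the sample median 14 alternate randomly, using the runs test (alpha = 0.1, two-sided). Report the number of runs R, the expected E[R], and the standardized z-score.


Step 1: Compute median = 14; label A = above, B = below.
Labels in order: BABAABABABABAB  (n_A = 7, n_B = 7)
Step 2: Count runs R = 13.
Step 3: Under H0 (random ordering), E[R] = 2*n_A*n_B/(n_A+n_B) + 1 = 2*7*7/14 + 1 = 8.0000.
        Var[R] = 2*n_A*n_B*(2*n_A*n_B - n_A - n_B) / ((n_A+n_B)^2 * (n_A+n_B-1)) = 8232/2548 = 3.2308.
        SD[R] = 1.7974.
Step 4: Continuity-corrected z = (R - 0.5 - E[R]) / SD[R] = (13 - 0.5 - 8.0000) / 1.7974 = 2.5036.
Step 5: Two-sided p-value via normal approximation = 2*(1 - Phi(|z|)) = 0.012295.
Step 6: alpha = 0.1. reject H0.

R = 13, z = 2.5036, p = 0.012295, reject H0.


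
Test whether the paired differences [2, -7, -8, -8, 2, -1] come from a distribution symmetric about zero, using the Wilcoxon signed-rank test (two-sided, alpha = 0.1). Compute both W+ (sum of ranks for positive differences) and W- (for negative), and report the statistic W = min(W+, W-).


Step 1: Drop any zero differences (none here) and take |d_i|.
|d| = [2, 7, 8, 8, 2, 1]
Step 2: Midrank |d_i| (ties get averaged ranks).
ranks: |2|->2.5, |7|->4, |8|->5.5, |8|->5.5, |2|->2.5, |1|->1
Step 3: Attach original signs; sum ranks with positive sign and with negative sign.
W+ = 2.5 + 2.5 = 5
W- = 4 + 5.5 + 5.5 + 1 = 16
(Check: W+ + W- = 21 should equal n(n+1)/2 = 21.)
Step 4: Test statistic W = min(W+, W-) = 5.
Step 5: Ties in |d|, so use the tie-corrected normal approximation.
        E[W] = n(n+1)/4 = 6*7/4 = 10.5.
        Tie groups: |d|=2 (t=2), |d|=8 (t=2); sum(t^3 - t) = 12.
        Var[W] = n(n+1)(2n+1)/24 - sum(t^3-t)/48 = 546/24 - 12/48 = 22.5.
        z = (W - E[W]) / sqrt(Var[W]) = (5 - 10.5) / 4.7434 = -1.1595.
        Two-sided p = 2*Phi(z) = 0.246252.
Step 6: alpha = 0.1. fail to reject H0.

W+ = 5, W- = 16, W = min = 5, p = 0.246252, fail to reject H0.


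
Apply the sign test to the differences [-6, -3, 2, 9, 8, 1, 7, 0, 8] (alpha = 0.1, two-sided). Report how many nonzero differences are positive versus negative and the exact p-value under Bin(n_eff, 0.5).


Step 1: Discard zero differences. Original n = 9; n_eff = number of nonzero differences = 8.
Nonzero differences (with sign): -6, -3, +2, +9, +8, +1, +7, +8
Step 2: Count signs: positive = 6, negative = 2.
Step 3: Under H0: P(positive) = 0.5, so the number of positives S ~ Bin(8, 0.5).
Step 4: Two-sided exact p-value = sum of Bin(8,0.5) probabilities at or below the observed probability = 0.289062.
Step 5: alpha = 0.1. fail to reject H0.

n_eff = 8, pos = 6, neg = 2, p = 0.289062, fail to reject H0.


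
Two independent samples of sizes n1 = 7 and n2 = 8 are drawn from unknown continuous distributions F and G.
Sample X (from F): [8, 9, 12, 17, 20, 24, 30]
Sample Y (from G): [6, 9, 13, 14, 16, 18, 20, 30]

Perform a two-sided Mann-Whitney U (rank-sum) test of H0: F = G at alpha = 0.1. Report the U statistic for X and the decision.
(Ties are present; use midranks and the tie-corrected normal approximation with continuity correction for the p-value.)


Step 1: Combine and sort all 15 observations; assign midranks.
sorted (value, group): (6,Y), (8,X), (9,X), (9,Y), (12,X), (13,Y), (14,Y), (16,Y), (17,X), (18,Y), (20,X), (20,Y), (24,X), (30,X), (30,Y)
ranks: 6->1, 8->2, 9->3.5, 9->3.5, 12->5, 13->6, 14->7, 16->8, 17->9, 18->10, 20->11.5, 20->11.5, 24->13, 30->14.5, 30->14.5
Step 2: Rank sum for X: R1 = 2 + 3.5 + 5 + 9 + 11.5 + 13 + 14.5 = 58.5.
Step 3: U_X = R1 - n1(n1+1)/2 = 58.5 - 7*8/2 = 58.5 - 28 = 30.5.
       U_Y = n1*n2 - U_X = 56 - 30.5 = 25.5.
Step 4: Ties are present, so use the tie-corrected normal approximation (with continuity correction) for the p-value.
Step 5: p-value = 0.816478; compare to alpha = 0.1. fail to reject H0.

U_X = 30.5, p = 0.816478, fail to reject H0 at alpha = 0.1.


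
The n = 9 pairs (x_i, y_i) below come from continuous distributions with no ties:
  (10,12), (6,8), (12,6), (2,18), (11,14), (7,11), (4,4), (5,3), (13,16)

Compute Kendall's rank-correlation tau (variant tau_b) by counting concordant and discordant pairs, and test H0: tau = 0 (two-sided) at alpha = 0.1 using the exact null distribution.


Step 1: Enumerate the 36 unordered pairs (i,j) with i<j and classify each by sign(x_j-x_i) * sign(y_j-y_i).
  (1,2):dx=-4,dy=-4->C; (1,3):dx=+2,dy=-6->D; (1,4):dx=-8,dy=+6->D; (1,5):dx=+1,dy=+2->C
  (1,6):dx=-3,dy=-1->C; (1,7):dx=-6,dy=-8->C; (1,8):dx=-5,dy=-9->C; (1,9):dx=+3,dy=+4->C
  (2,3):dx=+6,dy=-2->D; (2,4):dx=-4,dy=+10->D; (2,5):dx=+5,dy=+6->C; (2,6):dx=+1,dy=+3->C
  (2,7):dx=-2,dy=-4->C; (2,8):dx=-1,dy=-5->C; (2,9):dx=+7,dy=+8->C; (3,4):dx=-10,dy=+12->D
  (3,5):dx=-1,dy=+8->D; (3,6):dx=-5,dy=+5->D; (3,7):dx=-8,dy=-2->C; (3,8):dx=-7,dy=-3->C
  (3,9):dx=+1,dy=+10->C; (4,5):dx=+9,dy=-4->D; (4,6):dx=+5,dy=-7->D; (4,7):dx=+2,dy=-14->D
  (4,8):dx=+3,dy=-15->D; (4,9):dx=+11,dy=-2->D; (5,6):dx=-4,dy=-3->C; (5,7):dx=-7,dy=-10->C
  (5,8):dx=-6,dy=-11->C; (5,9):dx=+2,dy=+2->C; (6,7):dx=-3,dy=-7->C; (6,8):dx=-2,dy=-8->C
  (6,9):dx=+6,dy=+5->C; (7,8):dx=+1,dy=-1->D; (7,9):dx=+9,dy=+12->C; (8,9):dx=+8,dy=+13->C
Step 2: C = 23, D = 13, total pairs = 36.
Step 3: tau = (C - D)/(n(n-1)/2) = (23 - 13)/36 = 0.277778.
Step 4: Exact two-sided p-value (enumerate n! = 362880 permutations of y under H0): p = 0.358488.
Step 5: alpha = 0.1. fail to reject H0.

tau_b = 0.2778 (C=23, D=13), p = 0.358488, fail to reject H0.


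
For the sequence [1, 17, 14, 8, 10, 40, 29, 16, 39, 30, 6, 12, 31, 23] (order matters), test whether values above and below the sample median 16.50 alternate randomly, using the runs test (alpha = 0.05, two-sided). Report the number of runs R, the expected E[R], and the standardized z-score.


Step 1: Compute median = 16.50; label A = above, B = below.
Labels in order: BABBBAABAABBAA  (n_A = 7, n_B = 7)
Step 2: Count runs R = 8.
Step 3: Under H0 (random ordering), E[R] = 2*n_A*n_B/(n_A+n_B) + 1 = 2*7*7/14 + 1 = 8.0000.
        Var[R] = 2*n_A*n_B*(2*n_A*n_B - n_A - n_B) / ((n_A+n_B)^2 * (n_A+n_B-1)) = 8232/2548 = 3.2308.
        SD[R] = 1.7974.
Step 4: R = E[R], so z = 0 with no continuity correction.
Step 5: Two-sided p-value via normal approximation = 2*(1 - Phi(|z|)) = 1.000000.
Step 6: alpha = 0.05. fail to reject H0.

R = 8, z = 0.0000, p = 1.000000, fail to reject H0.


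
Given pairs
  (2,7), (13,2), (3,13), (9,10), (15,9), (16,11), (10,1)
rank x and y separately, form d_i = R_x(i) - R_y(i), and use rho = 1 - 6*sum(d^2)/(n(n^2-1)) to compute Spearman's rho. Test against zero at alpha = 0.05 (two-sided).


Step 1: Rank x and y separately (midranks; no ties here).
rank(x): 2->1, 13->5, 3->2, 9->3, 15->6, 16->7, 10->4
rank(y): 7->3, 2->2, 13->7, 10->5, 9->4, 11->6, 1->1
Step 2: d_i = R_x(i) - R_y(i); compute d_i^2.
  (1-3)^2=4, (5-2)^2=9, (2-7)^2=25, (3-5)^2=4, (6-4)^2=4, (7-6)^2=1, (4-1)^2=9
sum(d^2) = 56.
Step 3: rho = 1 - 6*56 / (7*(7^2 - 1)) = 1 - 336/336 = 0.000000.
Step 4: Under H0, t = rho * sqrt((n-2)/(1-rho^2)) = 0.0000 ~ t(5).
Step 5: Two-sided p-value from the t-distribution with 5 df = 1.000000.
Step 6: alpha = 0.05. fail to reject H0.

rho = 0.0000, p = 1.000000, fail to reject H0 at alpha = 0.05.


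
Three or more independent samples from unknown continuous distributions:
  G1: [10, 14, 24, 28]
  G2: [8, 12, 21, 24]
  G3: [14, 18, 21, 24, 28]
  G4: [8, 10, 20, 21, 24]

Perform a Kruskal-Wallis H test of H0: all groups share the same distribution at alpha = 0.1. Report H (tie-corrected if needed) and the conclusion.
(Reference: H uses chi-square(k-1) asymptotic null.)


Step 1: Combine all N = 18 observations and assign midranks.
sorted (value, group, rank): (8,G2,1.5), (8,G4,1.5), (10,G1,3.5), (10,G4,3.5), (12,G2,5), (14,G1,6.5), (14,G3,6.5), (18,G3,8), (20,G4,9), (21,G2,11), (21,G3,11), (21,G4,11), (24,G1,14.5), (24,G2,14.5), (24,G3,14.5), (24,G4,14.5), (28,G1,17.5), (28,G3,17.5)
Step 2: Sum ranks within each group.
R_1 = 42 (n_1 = 4)
R_2 = 32 (n_2 = 4)
R_3 = 57.5 (n_3 = 5)
R_4 = 39.5 (n_4 = 5)
Step 3: H = 12/(N(N+1)) * sum(R_i^2/n_i) - 3(N+1)
     = 12/(18*19) * (42^2/4 + 32^2/4 + 57.5^2/5 + 39.5^2/5) - 3*19
     = 0.035088 * 1670.3 - 57
     = 1.607018.
Step 4: Ties present; correction factor C = 1 - 108/(18^3 - 18) = 0.981424. Corrected H = 1.607018 / 0.981424 = 1.637434.
Step 5: Under H0, H ~ chi^2(3); p-value = 0.650932.
Step 6: alpha = 0.1. fail to reject H0.

H = 1.6374, df = 3, p = 0.650932, fail to reject H0.


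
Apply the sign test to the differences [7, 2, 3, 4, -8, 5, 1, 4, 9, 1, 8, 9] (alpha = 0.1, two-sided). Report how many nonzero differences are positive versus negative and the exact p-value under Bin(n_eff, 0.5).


Step 1: Discard zero differences. Original n = 12; n_eff = number of nonzero differences = 12.
Nonzero differences (with sign): +7, +2, +3, +4, -8, +5, +1, +4, +9, +1, +8, +9
Step 2: Count signs: positive = 11, negative = 1.
Step 3: Under H0: P(positive) = 0.5, so the number of positives S ~ Bin(12, 0.5).
Step 4: Two-sided exact p-value = sum of Bin(12,0.5) probabilities at or below the observed probability = 0.006348.
Step 5: alpha = 0.1. reject H0.

n_eff = 12, pos = 11, neg = 1, p = 0.006348, reject H0.


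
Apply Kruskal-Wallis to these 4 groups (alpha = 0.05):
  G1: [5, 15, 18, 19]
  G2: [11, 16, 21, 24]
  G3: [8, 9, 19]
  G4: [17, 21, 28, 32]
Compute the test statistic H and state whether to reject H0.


Step 1: Combine all N = 15 observations and assign midranks.
sorted (value, group, rank): (5,G1,1), (8,G3,2), (9,G3,3), (11,G2,4), (15,G1,5), (16,G2,6), (17,G4,7), (18,G1,8), (19,G1,9.5), (19,G3,9.5), (21,G2,11.5), (21,G4,11.5), (24,G2,13), (28,G4,14), (32,G4,15)
Step 2: Sum ranks within each group.
R_1 = 23.5 (n_1 = 4)
R_2 = 34.5 (n_2 = 4)
R_3 = 14.5 (n_3 = 3)
R_4 = 47.5 (n_4 = 4)
Step 3: H = 12/(N(N+1)) * sum(R_i^2/n_i) - 3(N+1)
     = 12/(15*16) * (23.5^2/4 + 34.5^2/4 + 14.5^2/3 + 47.5^2/4) - 3*16
     = 0.050000 * 1069.77 - 48
     = 5.488542.
Step 4: Ties present; correction factor C = 1 - 12/(15^3 - 15) = 0.996429. Corrected H = 5.488542 / 0.996429 = 5.508214.
Step 5: Under H0, H ~ chi^2(3); p-value = 0.138148.
Step 6: alpha = 0.05. fail to reject H0.

H = 5.5082, df = 3, p = 0.138148, fail to reject H0.


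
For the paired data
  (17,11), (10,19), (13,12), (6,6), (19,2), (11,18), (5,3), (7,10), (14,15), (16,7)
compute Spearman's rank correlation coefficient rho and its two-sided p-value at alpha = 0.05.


Step 1: Rank x and y separately (midranks; no ties here).
rank(x): 17->9, 10->4, 13->6, 6->2, 19->10, 11->5, 5->1, 7->3, 14->7, 16->8
rank(y): 11->6, 19->10, 12->7, 6->3, 2->1, 18->9, 3->2, 10->5, 15->8, 7->4
Step 2: d_i = R_x(i) - R_y(i); compute d_i^2.
  (9-6)^2=9, (4-10)^2=36, (6-7)^2=1, (2-3)^2=1, (10-1)^2=81, (5-9)^2=16, (1-2)^2=1, (3-5)^2=4, (7-8)^2=1, (8-4)^2=16
sum(d^2) = 166.
Step 3: rho = 1 - 6*166 / (10*(10^2 - 1)) = 1 - 996/990 = -0.006061.
Step 4: Under H0, t = rho * sqrt((n-2)/(1-rho^2)) = -0.0171 ~ t(8).
Step 5: Two-sided p-value from the t-distribution with 8 df = 0.986743.
Step 6: alpha = 0.05. fail to reject H0.

rho = -0.0061, p = 0.986743, fail to reject H0 at alpha = 0.05.


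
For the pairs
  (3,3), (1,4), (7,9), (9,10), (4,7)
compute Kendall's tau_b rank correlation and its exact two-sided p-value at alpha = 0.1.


Step 1: Enumerate the 10 unordered pairs (i,j) with i<j and classify each by sign(x_j-x_i) * sign(y_j-y_i).
  (1,2):dx=-2,dy=+1->D; (1,3):dx=+4,dy=+6->C; (1,4):dx=+6,dy=+7->C; (1,5):dx=+1,dy=+4->C
  (2,3):dx=+6,dy=+5->C; (2,4):dx=+8,dy=+6->C; (2,5):dx=+3,dy=+3->C; (3,4):dx=+2,dy=+1->C
  (3,5):dx=-3,dy=-2->C; (4,5):dx=-5,dy=-3->C
Step 2: C = 9, D = 1, total pairs = 10.
Step 3: tau = (C - D)/(n(n-1)/2) = (9 - 1)/10 = 0.800000.
Step 4: Exact two-sided p-value (enumerate n! = 120 permutations of y under H0): p = 0.083333.
Step 5: alpha = 0.1. reject H0.

tau_b = 0.8000 (C=9, D=1), p = 0.083333, reject H0.


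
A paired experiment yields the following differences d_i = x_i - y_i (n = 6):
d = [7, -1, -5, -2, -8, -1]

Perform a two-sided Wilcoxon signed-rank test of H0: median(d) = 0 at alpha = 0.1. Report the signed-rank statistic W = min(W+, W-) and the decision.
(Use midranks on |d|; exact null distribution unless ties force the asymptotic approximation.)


Step 1: Drop any zero differences (none here) and take |d_i|.
|d| = [7, 1, 5, 2, 8, 1]
Step 2: Midrank |d_i| (ties get averaged ranks).
ranks: |7|->5, |1|->1.5, |5|->4, |2|->3, |8|->6, |1|->1.5
Step 3: Attach original signs; sum ranks with positive sign and with negative sign.
W+ = 5 = 5
W- = 1.5 + 4 + 3 + 6 + 1.5 = 16
(Check: W+ + W- = 21 should equal n(n+1)/2 = 21.)
Step 4: Test statistic W = min(W+, W-) = 5.
Step 5: Ties in |d|, so use the tie-corrected normal approximation.
        E[W] = n(n+1)/4 = 6*7/4 = 10.5.
        Tie groups: |d|=1 (t=2); sum(t^3 - t) = 6.
        Var[W] = n(n+1)(2n+1)/24 - sum(t^3-t)/48 = 546/24 - 6/48 = 22.625.
        z = (W - E[W]) / sqrt(Var[W]) = (5 - 10.5) / 4.7566 = -1.1563.
        Two-sided p = 2*Phi(z) = 0.247561.
Step 6: alpha = 0.1. fail to reject H0.

W+ = 5, W- = 16, W = min = 5, p = 0.247561, fail to reject H0.


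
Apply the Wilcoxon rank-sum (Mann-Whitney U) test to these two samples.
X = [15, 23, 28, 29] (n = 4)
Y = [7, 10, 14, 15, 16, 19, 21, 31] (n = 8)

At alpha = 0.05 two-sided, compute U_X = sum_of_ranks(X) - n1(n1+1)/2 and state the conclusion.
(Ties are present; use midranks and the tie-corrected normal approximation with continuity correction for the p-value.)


Step 1: Combine and sort all 12 observations; assign midranks.
sorted (value, group): (7,Y), (10,Y), (14,Y), (15,X), (15,Y), (16,Y), (19,Y), (21,Y), (23,X), (28,X), (29,X), (31,Y)
ranks: 7->1, 10->2, 14->3, 15->4.5, 15->4.5, 16->6, 19->7, 21->8, 23->9, 28->10, 29->11, 31->12
Step 2: Rank sum for X: R1 = 4.5 + 9 + 10 + 11 = 34.5.
Step 3: U_X = R1 - n1(n1+1)/2 = 34.5 - 4*5/2 = 34.5 - 10 = 24.5.
       U_Y = n1*n2 - U_X = 32 - 24.5 = 7.5.
Step 4: Ties are present, so use the tie-corrected normal approximation (with continuity correction) for the p-value.
Step 5: p-value = 0.173478; compare to alpha = 0.05. fail to reject H0.

U_X = 24.5, p = 0.173478, fail to reject H0 at alpha = 0.05.


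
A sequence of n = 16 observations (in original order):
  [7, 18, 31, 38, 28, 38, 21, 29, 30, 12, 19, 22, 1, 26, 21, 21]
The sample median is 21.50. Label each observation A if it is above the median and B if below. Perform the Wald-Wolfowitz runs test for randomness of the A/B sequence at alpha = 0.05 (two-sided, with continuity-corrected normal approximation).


Step 1: Compute median = 21.50; label A = above, B = below.
Labels in order: BBAAAABAABBABABB  (n_A = 8, n_B = 8)
Step 2: Count runs R = 9.
Step 3: Under H0 (random ordering), E[R] = 2*n_A*n_B/(n_A+n_B) + 1 = 2*8*8/16 + 1 = 9.0000.
        Var[R] = 2*n_A*n_B*(2*n_A*n_B - n_A - n_B) / ((n_A+n_B)^2 * (n_A+n_B-1)) = 14336/3840 = 3.7333.
        SD[R] = 1.9322.
Step 4: R = E[R], so z = 0 with no continuity correction.
Step 5: Two-sided p-value via normal approximation = 2*(1 - Phi(|z|)) = 1.000000.
Step 6: alpha = 0.05. fail to reject H0.

R = 9, z = 0.0000, p = 1.000000, fail to reject H0.


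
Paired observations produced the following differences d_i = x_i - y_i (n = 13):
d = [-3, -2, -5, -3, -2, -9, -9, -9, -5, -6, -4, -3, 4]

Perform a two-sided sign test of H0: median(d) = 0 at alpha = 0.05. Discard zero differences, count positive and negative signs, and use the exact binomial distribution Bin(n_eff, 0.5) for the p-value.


Step 1: Discard zero differences. Original n = 13; n_eff = number of nonzero differences = 13.
Nonzero differences (with sign): -3, -2, -5, -3, -2, -9, -9, -9, -5, -6, -4, -3, +4
Step 2: Count signs: positive = 1, negative = 12.
Step 3: Under H0: P(positive) = 0.5, so the number of positives S ~ Bin(13, 0.5).
Step 4: Two-sided exact p-value = sum of Bin(13,0.5) probabilities at or below the observed probability = 0.003418.
Step 5: alpha = 0.05. reject H0.

n_eff = 13, pos = 1, neg = 12, p = 0.003418, reject H0.


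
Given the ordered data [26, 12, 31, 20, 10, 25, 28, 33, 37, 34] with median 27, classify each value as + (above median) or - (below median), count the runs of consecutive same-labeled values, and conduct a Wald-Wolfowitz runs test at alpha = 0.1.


Step 1: Compute median = 27; label A = above, B = below.
Labels in order: BBABBBAAAA  (n_A = 5, n_B = 5)
Step 2: Count runs R = 4.
Step 3: Under H0 (random ordering), E[R] = 2*n_A*n_B/(n_A+n_B) + 1 = 2*5*5/10 + 1 = 6.0000.
        Var[R] = 2*n_A*n_B*(2*n_A*n_B - n_A - n_B) / ((n_A+n_B)^2 * (n_A+n_B-1)) = 2000/900 = 2.2222.
        SD[R] = 1.4907.
Step 4: Continuity-corrected z = (R + 0.5 - E[R]) / SD[R] = (4 + 0.5 - 6.0000) / 1.4907 = -1.0062.
Step 5: Two-sided p-value via normal approximation = 2*(1 - Phi(|z|)) = 0.314305.
Step 6: alpha = 0.1. fail to reject H0.

R = 4, z = -1.0062, p = 0.314305, fail to reject H0.


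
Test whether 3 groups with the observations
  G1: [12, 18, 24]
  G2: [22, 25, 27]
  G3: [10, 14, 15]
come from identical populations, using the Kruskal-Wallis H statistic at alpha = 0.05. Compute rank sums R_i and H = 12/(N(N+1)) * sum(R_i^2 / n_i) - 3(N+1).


Step 1: Combine all N = 9 observations and assign midranks.
sorted (value, group, rank): (10,G3,1), (12,G1,2), (14,G3,3), (15,G3,4), (18,G1,5), (22,G2,6), (24,G1,7), (25,G2,8), (27,G2,9)
Step 2: Sum ranks within each group.
R_1 = 14 (n_1 = 3)
R_2 = 23 (n_2 = 3)
R_3 = 8 (n_3 = 3)
Step 3: H = 12/(N(N+1)) * sum(R_i^2/n_i) - 3(N+1)
     = 12/(9*10) * (14^2/3 + 23^2/3 + 8^2/3) - 3*10
     = 0.133333 * 263 - 30
     = 5.066667.
Step 4: No ties, so H is used without correction.
Step 5: Under H0, H ~ chi^2(2); p-value = 0.079394.
Step 6: alpha = 0.05. fail to reject H0.

H = 5.0667, df = 2, p = 0.079394, fail to reject H0.


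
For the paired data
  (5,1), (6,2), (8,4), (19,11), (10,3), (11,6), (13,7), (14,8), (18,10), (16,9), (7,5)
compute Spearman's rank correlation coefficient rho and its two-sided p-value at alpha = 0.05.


Step 1: Rank x and y separately (midranks; no ties here).
rank(x): 5->1, 6->2, 8->4, 19->11, 10->5, 11->6, 13->7, 14->8, 18->10, 16->9, 7->3
rank(y): 1->1, 2->2, 4->4, 11->11, 3->3, 6->6, 7->7, 8->8, 10->10, 9->9, 5->5
Step 2: d_i = R_x(i) - R_y(i); compute d_i^2.
  (1-1)^2=0, (2-2)^2=0, (4-4)^2=0, (11-11)^2=0, (5-3)^2=4, (6-6)^2=0, (7-7)^2=0, (8-8)^2=0, (10-10)^2=0, (9-9)^2=0, (3-5)^2=4
sum(d^2) = 8.
Step 3: rho = 1 - 6*8 / (11*(11^2 - 1)) = 1 - 48/1320 = 0.963636.
Step 4: Under H0, t = rho * sqrt((n-2)/(1-rho^2)) = 10.8186 ~ t(9).
Step 5: Two-sided p-value from the t-distribution with 9 df = 0.000002.
Step 6: alpha = 0.05. reject H0.

rho = 0.9636, p = 0.000002, reject H0 at alpha = 0.05.


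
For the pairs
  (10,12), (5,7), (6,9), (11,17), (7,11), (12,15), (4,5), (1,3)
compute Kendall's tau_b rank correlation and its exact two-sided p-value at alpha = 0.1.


Step 1: Enumerate the 28 unordered pairs (i,j) with i<j and classify each by sign(x_j-x_i) * sign(y_j-y_i).
  (1,2):dx=-5,dy=-5->C; (1,3):dx=-4,dy=-3->C; (1,4):dx=+1,dy=+5->C; (1,5):dx=-3,dy=-1->C
  (1,6):dx=+2,dy=+3->C; (1,7):dx=-6,dy=-7->C; (1,8):dx=-9,dy=-9->C; (2,3):dx=+1,dy=+2->C
  (2,4):dx=+6,dy=+10->C; (2,5):dx=+2,dy=+4->C; (2,6):dx=+7,dy=+8->C; (2,7):dx=-1,dy=-2->C
  (2,8):dx=-4,dy=-4->C; (3,4):dx=+5,dy=+8->C; (3,5):dx=+1,dy=+2->C; (3,6):dx=+6,dy=+6->C
  (3,7):dx=-2,dy=-4->C; (3,8):dx=-5,dy=-6->C; (4,5):dx=-4,dy=-6->C; (4,6):dx=+1,dy=-2->D
  (4,7):dx=-7,dy=-12->C; (4,8):dx=-10,dy=-14->C; (5,6):dx=+5,dy=+4->C; (5,7):dx=-3,dy=-6->C
  (5,8):dx=-6,dy=-8->C; (6,7):dx=-8,dy=-10->C; (6,8):dx=-11,dy=-12->C; (7,8):dx=-3,dy=-2->C
Step 2: C = 27, D = 1, total pairs = 28.
Step 3: tau = (C - D)/(n(n-1)/2) = (27 - 1)/28 = 0.928571.
Step 4: Exact two-sided p-value (enumerate n! = 40320 permutations of y under H0): p = 0.000397.
Step 5: alpha = 0.1. reject H0.

tau_b = 0.9286 (C=27, D=1), p = 0.000397, reject H0.


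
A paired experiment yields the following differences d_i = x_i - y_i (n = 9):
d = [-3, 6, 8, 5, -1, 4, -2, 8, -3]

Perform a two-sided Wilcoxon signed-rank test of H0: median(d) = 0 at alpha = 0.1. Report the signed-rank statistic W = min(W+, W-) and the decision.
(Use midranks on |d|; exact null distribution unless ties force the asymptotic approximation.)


Step 1: Drop any zero differences (none here) and take |d_i|.
|d| = [3, 6, 8, 5, 1, 4, 2, 8, 3]
Step 2: Midrank |d_i| (ties get averaged ranks).
ranks: |3|->3.5, |6|->7, |8|->8.5, |5|->6, |1|->1, |4|->5, |2|->2, |8|->8.5, |3|->3.5
Step 3: Attach original signs; sum ranks with positive sign and with negative sign.
W+ = 7 + 8.5 + 6 + 5 + 8.5 = 35
W- = 3.5 + 1 + 2 + 3.5 = 10
(Check: W+ + W- = 45 should equal n(n+1)/2 = 45.)
Step 4: Test statistic W = min(W+, W-) = 10.
Step 5: Ties in |d|, so use the tie-corrected normal approximation.
        E[W] = n(n+1)/4 = 9*10/4 = 22.5.
        Tie groups: |d|=3 (t=2), |d|=8 (t=2); sum(t^3 - t) = 12.
        Var[W] = n(n+1)(2n+1)/24 - sum(t^3-t)/48 = 1710/24 - 12/48 = 71.
        z = (W - E[W]) / sqrt(Var[W]) = (10 - 22.5) / 8.4261 = -1.4835.
        Two-sided p = 2*Phi(z) = 0.137948.
Step 6: alpha = 0.1. fail to reject H0.

W+ = 35, W- = 10, W = min = 10, p = 0.137948, fail to reject H0.
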